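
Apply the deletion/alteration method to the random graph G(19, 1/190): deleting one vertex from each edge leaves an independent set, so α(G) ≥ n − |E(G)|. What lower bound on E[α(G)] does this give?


E[|E(G)|] = C(19, 2)·p = 171 · (1/190) = 9/10.
E[α(G)] ≥ n − E[|E(G)|] = 19 − 9/10 = 181/10.
Numerically: ≈ 18.1000.
(This is only a lower bound; the true E[α(G)] may be larger.)

E[α(G)] ≥ 181/10 ≈ 18.1000.


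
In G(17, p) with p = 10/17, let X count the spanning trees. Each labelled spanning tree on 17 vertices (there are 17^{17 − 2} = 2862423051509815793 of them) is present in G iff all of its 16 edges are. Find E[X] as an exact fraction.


K_17 has 17^{17 − 2} = 2862423051509815793 labelled spanning trees.
For each such spanning tree H, let X_H = 1 if all 16 edges of H are present in G. Then P[X_H = 1] = p^{16} = (10/17)^{16} = 10000000000000000/48661191875666868481.
By linearity of expectation: E[X] = Σ_H E[X_H] = 2862423051509815793 · p^{16} = 2862423051509815793 · 10000000000000000/48661191875666868481 = 10000000000000000/17.
Numerically: E[X] ≈ 5.88e+14.

E[X] = 2862423051509815793 · (10/17)^{16} = 10000000000000000/17 ≈ 5.88e+14.


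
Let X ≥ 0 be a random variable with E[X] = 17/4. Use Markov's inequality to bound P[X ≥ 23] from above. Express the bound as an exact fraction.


μ = E[X] = 17/4, a = 23.
Markov: P[X ≥ 23] ≤ μ/a = (17/4)/23 = 17/92.
Numerically: ≈ 0.18478.
(Since a = 23 > μ = 4.25000, the bound 17/92 is < 1 and informative.)

P[X ≥ 23] ≤ 17/92 ≈ 0.18478.


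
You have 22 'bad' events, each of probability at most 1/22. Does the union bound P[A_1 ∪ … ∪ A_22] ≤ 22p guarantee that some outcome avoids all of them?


Union bound: P[∪_{i=1}^{22} A_i] ≤ Σ_i P[A_i] ≤ 22·p = 22·(1/22) = 1.
Numerically: 1 ≈ 1.000000.
Is 1 < 1? NO.
Since the bound 1 is ≥ 1, the union bound is uninformative here; it does NOT by itself certify existence.

22·p = 1 ≈ 1.000000; existence NOT certified by the union bound.


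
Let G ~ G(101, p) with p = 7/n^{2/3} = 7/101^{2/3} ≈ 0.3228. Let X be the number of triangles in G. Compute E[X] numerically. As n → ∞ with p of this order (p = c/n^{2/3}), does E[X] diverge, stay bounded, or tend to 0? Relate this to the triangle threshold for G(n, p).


Number of potential triangles: C(101, 3) = 166650.
Each occurs with probability p³ ≈ (0.3228)³ ≈ 3.362415e-02.
By linearity: E[X] = C(101, 3)·p³ ≈ 166650 · 3.362415e-02 ≈ 5603.4653.
Since α = 2/3 < 1, p = c/n^{2/3} ≫ 1/n is above the triangle threshold p ~ 1/n. Asymptotically E[X] ~ (c³/6)·n^{3(1−α)} = (7³/6)·n^{1} → ∞; triangles are abundant w.h.p.

E[X] ≈ 5603.4653; in regime p = Θ(1/n^{2/3}) E[X] diverges (above the triangle threshold p ~ 1/n).


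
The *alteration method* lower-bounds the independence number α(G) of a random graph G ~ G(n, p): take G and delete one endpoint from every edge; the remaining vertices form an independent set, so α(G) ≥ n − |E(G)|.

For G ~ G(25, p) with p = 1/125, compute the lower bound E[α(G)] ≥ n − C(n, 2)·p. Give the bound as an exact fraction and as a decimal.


E[|E(G)|] = C(25, 2)·p = 300 · (1/125) = 12/5.
E[α(G)] ≥ n − E[|E(G)|] = 25 − 12/5 = 113/5.
Numerically: ≈ 22.60000.
(This is only a lower bound; the true E[α(G)] may be larger.)

E[α(G)] ≥ 113/5 ≈ 22.60000.


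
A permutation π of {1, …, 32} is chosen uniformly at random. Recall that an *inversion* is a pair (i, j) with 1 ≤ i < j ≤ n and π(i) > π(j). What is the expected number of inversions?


Write X = Σ X_I over the C(32, 2) = 496 pairs i < j, with X_I the indicator of one inversion.
There are 496 indicators.
For each fixed pair i < j, the values π(i) and π(j) are two distinct elements of {1, …, 32} in uniformly random order; by symmetry P[π(i) > π(j)] = 1/2.
By linearity: E[X] = 496 · (1/2) = C(32, 2) · (1/2) = 496/2 = 248 ≈ 248.00000.

E[X] = 248 = 248.00000.


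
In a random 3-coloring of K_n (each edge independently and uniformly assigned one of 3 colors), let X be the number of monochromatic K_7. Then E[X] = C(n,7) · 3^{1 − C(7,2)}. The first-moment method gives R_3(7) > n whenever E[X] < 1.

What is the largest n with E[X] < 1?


We need C(n, 7) · 3^{1 − 21} < 1, i.e. C(n, 7) < 3^{21 − 1} = 3486784401.
Check values of n near the boundary:
  n = 80: C(80, 7) = 3176716400; 3176716400 < 3486784401? YES
  n = 81: C(81, 7) = 3477216600; 3477216600 < 3486784401? YES
  n = 82: C(82, 7) = 3801756816; 3801756816 < 3486784401? NO
  n = 83: C(83, 7) = 4151918628; 4151918628 < 3486784401? NO
  n = 84: C(84, 7) = 4529365776; 4529365776 < 3486784401? NO
The largest n with C(n, 7) < 3486784401 is n = 81 (where E[X] = 42928600/43046721 ≈ 0.9973). Hence R_3(7) > 81, i.e. R_3(7) ≥ 82.

Largest n = 81; hence R_3(7) > 81.


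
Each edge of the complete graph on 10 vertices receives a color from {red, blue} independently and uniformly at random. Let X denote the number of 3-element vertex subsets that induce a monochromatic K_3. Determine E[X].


Let X = Σ_S X_S over the C(10, 3) = 120 subsets S of size 3, where X_S = 1 if the K_3 on S is monochromatic.
For a fixed S, the K_3 on S has C(3, 2) = 3 edges. P[all 3 edges red] = (1/2)^3, and likewise for blue, so P[monochromatic] = 2·(1/2)^3 = 2^{1 − 3} = 1/4.
Summing: E[X] = C(10, 3) · 2^{1 − 3} = 120 · 1/4 = 30.
Numerically: E[X] ≈ 30.0000.

E[X] = C(10,3)·2^(1−C(3,2)) = 30 ≈ 30.0000.


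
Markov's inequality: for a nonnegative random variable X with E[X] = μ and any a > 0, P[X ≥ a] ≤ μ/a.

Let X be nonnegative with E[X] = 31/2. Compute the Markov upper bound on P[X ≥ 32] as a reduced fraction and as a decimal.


μ = E[X] = 31/2, a = 32.
Markov: P[X ≥ 32] ≤ μ/a = (31/2)/32 = 31/64.
Numerically: ≈ 0.48438.
(Since a = 32 > μ = 15.50000, the bound 31/64 is < 1 and informative.)

P[X ≥ 32] ≤ 31/64 ≈ 0.48438.


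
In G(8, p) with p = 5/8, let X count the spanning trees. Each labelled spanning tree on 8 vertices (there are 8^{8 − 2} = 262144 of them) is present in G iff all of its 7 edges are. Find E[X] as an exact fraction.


K_8 has 8^{8 − 2} = 262144 labelled spanning trees.
For each such spanning tree H, let X_H = 1 if all 7 edges of H are present in G. Then P[X_H = 1] = p^{7} = (5/8)^{7} = 78125/2097152.
By linearity: E[X] = Σ_H E[X_H] = 262144 · p^{7} = 262144 · 78125/2097152 = 78125/8.
Numerically: E[X] ≈ 9.77e+03.

E[X] = 262144 · (5/8)^{7} = 78125/8 ≈ 9.77e+03.


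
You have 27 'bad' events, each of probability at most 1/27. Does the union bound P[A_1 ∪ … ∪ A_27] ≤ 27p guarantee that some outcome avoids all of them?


Union bound: P[∪_{i=1}^{27} A_i] ≤ Σ_i P[A_i] ≤ 27·p = 27·(1/27) = 1.
Numerically: 1 ≈ 1.000.
Is 1 < 1? NO.
Since the bound 1 is ≥ 1, the union bound is uninformative here; it does NOT by itself certify existence.

27·p = 1 ≈ 1.000; existence NOT certified by the union bound.


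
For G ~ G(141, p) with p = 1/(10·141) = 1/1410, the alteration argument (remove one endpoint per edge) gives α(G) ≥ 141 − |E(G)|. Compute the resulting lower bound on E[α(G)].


E[|E(G)|] = C(141, 2)·p = 9870 · (1/1410) = 7.
E[α(G)] ≥ n − E[|E(G)|] = 141 − 7 = 134.
Numerically: ≈ 134.0000.
(This is only a lower bound; the true E[α(G)] may be larger.)

E[α(G)] ≥ 134 ≈ 134.0000.


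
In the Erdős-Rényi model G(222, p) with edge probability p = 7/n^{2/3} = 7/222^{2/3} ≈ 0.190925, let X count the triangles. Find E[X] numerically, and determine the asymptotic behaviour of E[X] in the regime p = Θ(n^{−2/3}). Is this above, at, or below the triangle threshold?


Number of potential triangles: C(222, 3) = 1798940.
Each occurs with probability p³ ≈ (0.190925)³ ≈ 6.95966237e-03.
By linearity: E[X] = C(222, 3)·p³ ≈ 1798940 · 6.95966237e-03 ≈ 12520.015015.
Since α = 2/3 < 1, p = c/n^{2/3} ≫ 1/n is above the triangle threshold p ~ 1/n. Asymptotically E[X] ~ (c³/6)·n^{3(1−α)} = (7³/6)·n^{1} → ∞; triangles are abundant w.h.p.

E[X] ≈ 12520.015015; in regime p = Θ(1/n^{2/3}) E[X] diverges (above the triangle threshold p ~ 1/n).


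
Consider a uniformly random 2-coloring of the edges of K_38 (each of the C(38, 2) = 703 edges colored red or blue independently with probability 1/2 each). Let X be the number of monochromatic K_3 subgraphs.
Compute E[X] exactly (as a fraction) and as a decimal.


Let X = Σ_S X_S over the C(38, 3) = 8436 subsets S of size 3, where X_S = 1 if the K_3 on S is monochromatic.
For a fixed S, the K_3 on S has C(3, 2) = 3 edges. P[all 3 edges red] = (1/2)^3, and likewise for blue, so P[monochromatic] = 2·(1/2)^3 = 2^{1 − 3} = 1/4.
By linearity: E[X] = C(38, 3) · 2^{1 − 3} = 8436 · 1/4 = 2109.
Numerically: E[X] ≈ 2109.000000.

E[X] = C(38,3)·2^(1−C(3,2)) = 2109 ≈ 2109.000000.


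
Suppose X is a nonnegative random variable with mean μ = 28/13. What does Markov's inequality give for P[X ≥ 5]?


μ = E[X] = 28/13, a = 5.
Markov: P[X ≥ 5] ≤ μ/a = (28/13)/5 = 28/65.
Numerically: ≈ 0.4308.
(Since a = 5 > μ = 2.1538, the bound 28/65 is < 1 and informative.)

P[X ≥ 5] ≤ 28/65 ≈ 0.4308.


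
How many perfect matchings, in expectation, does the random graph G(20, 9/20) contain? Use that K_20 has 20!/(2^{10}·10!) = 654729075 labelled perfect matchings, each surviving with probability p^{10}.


K_20 has 20!/(2^{10}·10!) = 654729075 labelled perfect matchings.
For each such perfect matching H, let X_H = 1 if all 10 edges of H are present in G. Then P[X_H = 1] = p^{10} = (9/20)^{10} = 3486784401/10240000000000.
By linearity of expectation: E[X] = Σ_H E[X_H] = 654729075 · p^{10} = 654729075 · 3486784401/10240000000000 = 91315965023646363/409600000000.
Numerically: E[X] ≈ 2.23e+05.

E[X] = 654729075 · (9/20)^{10} = 91315965023646363/409600000000 ≈ 2.23e+05.


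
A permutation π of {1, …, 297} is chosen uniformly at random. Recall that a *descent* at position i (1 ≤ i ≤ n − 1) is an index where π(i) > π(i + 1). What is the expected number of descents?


Write X = Σ X_I over i = 1, …, 296, with X_I the indicator of one descent.
There are 296 indicators.
For each fixed i, the pair (π(i), π(i+1)) is a uniformly random ordered pair of distinct values from {1, …, 297}; by symmetry P[π(i) > π(i+1)] = 1/2.
By linearity: E[X] = 296 · (1/2) = (297 − 1) · (1/2) = 148 ≈ 148.000000.

E[X] = 148 = 148.000000.


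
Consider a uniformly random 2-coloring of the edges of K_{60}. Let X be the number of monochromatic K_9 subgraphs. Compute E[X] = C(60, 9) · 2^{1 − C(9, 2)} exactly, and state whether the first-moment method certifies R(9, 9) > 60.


E[X] = C(60, 9) · 2^{1 − 36} = 14783142660 · 2^{−35} = 14783142660/34359738368.
As a reduced fraction: E[X] = 3695785665/8589934592 ≈ 0.430246.
Is E[X] < 1? YES.
Since E[X] < 1, there exists a 2-coloring of K_{60} with no monochromatic K_9; hence R(9, 9) > 60.

E[X] = 3695785665/8589934592 ≈ 0.430246; E[X] < 1, so R(9, 9) > 60.


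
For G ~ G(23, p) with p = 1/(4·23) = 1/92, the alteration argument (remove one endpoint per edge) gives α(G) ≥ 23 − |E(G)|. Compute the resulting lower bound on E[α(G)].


E[|E(G)|] = C(23, 2)·p = 253 · (1/92) = 11/4.
E[α(G)] ≥ n − E[|E(G)|] = 23 − 11/4 = 81/4.
Numerically: ≈ 20.250.
(This is only a lower bound; the true E[α(G)] may be larger.)

E[α(G)] ≥ 81/4 ≈ 20.250.


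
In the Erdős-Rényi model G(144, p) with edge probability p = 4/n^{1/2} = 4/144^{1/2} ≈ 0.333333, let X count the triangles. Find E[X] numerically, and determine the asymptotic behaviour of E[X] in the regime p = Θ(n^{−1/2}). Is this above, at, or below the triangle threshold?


Number of potential triangles: C(144, 3) = 487344.
Each occurs with probability p³ ≈ (0.333333)³ ≈ 3.70370370e-02.
By linearity: E[X] = C(144, 3)·p³ ≈ 487344 · 3.70370370e-02 ≈ 18049.777778.
Since α = 1/2 < 1, p = c/n^{1/2} ≫ 1/n is above the triangle threshold p ~ 1/n. Asymptotically E[X] ~ (c³/6)·n^{3(1−α)} = (4³/6)·n^{1.5} → ∞; triangles are abundant w.h.p.

E[X] ≈ 18049.777778; in regime p = Θ(1/n^{1/2}) E[X] diverges (above the triangle threshold p ~ 1/n).


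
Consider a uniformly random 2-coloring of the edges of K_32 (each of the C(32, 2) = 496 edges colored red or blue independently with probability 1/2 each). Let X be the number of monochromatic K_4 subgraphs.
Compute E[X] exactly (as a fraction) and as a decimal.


Let X = Σ_S X_S over the C(32, 4) = 35960 subsets S of size 4, where X_S = 1 if the K_4 on S is monochromatic.
For a fixed S, the K_4 on S has C(4, 2) = 6 edges. P[all 6 edges red] = (1/2)^6, and likewise for blue, so P[monochromatic] = 2·(1/2)^6 = 2^{1 − 6} = 1/32.
By linearity of expectation: E[X] = C(32, 4) · 2^{1 − 6} = 35960 · 1/32 = 4495/4.
Numerically: E[X] ≈ 1123.75000.

E[X] = C(32,4)·2^(1−C(4,2)) = 4495/4 ≈ 1123.75000.


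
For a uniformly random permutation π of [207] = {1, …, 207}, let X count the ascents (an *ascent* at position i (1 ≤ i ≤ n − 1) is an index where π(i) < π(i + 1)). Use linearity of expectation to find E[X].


Write X = Σ X_I over i = 1, …, 206, with X_I the indicator of one ascent.
There are 206 indicators.
For each fixed i, the pair (π(i), π(i+1)) is a uniformly random ordered pair of distinct values from {1, …, 207}; by symmetry P[π(i) < π(i+1)] = 1/2.
By linearity: E[X] = 206 · (1/2) = (207 − 1) · (1/2) = 103 ≈ 103.000000.

E[X] = 103 = 103.000000.


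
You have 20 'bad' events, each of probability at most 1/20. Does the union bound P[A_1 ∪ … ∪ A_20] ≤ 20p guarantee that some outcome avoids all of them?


Union bound: P[∪_{i=1}^{20} A_i] ≤ Σ_i P[A_i] ≤ 20·p = 20·(1/20) = 1.
Numerically: 1 ≈ 1.000.
Is 1 < 1? NO.
Since the bound 1 is ≥ 1, the union bound is uninformative here; it does NOT by itself certify existence.

20·p = 1 ≈ 1.000; existence NOT certified by the union bound.


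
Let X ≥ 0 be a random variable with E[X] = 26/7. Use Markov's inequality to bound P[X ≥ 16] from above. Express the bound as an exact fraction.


μ = E[X] = 26/7, a = 16.
Markov: P[X ≥ 16] ≤ μ/a = (26/7)/16 = 13/56.
Numerically: ≈ 0.232143.
(Since a = 16 > μ = 3.714286, the bound 13/56 is < 1 and informative.)

P[X ≥ 16] ≤ 13/56 ≈ 0.232143.


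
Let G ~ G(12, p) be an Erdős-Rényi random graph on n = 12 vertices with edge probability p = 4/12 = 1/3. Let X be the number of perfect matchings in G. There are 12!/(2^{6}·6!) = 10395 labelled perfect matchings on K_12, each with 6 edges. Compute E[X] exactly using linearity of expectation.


K_12 has 12!/(2^{6}·6!) = 10395 labelled perfect matchings.
For each such perfect matching H, let X_H = 1 if all 6 edges of H are present in G. Then P[X_H = 1] = p^{6} = (1/3)^{6} = 1/729.
By linearity: E[X] = Σ_H E[X_H] = 10395 · p^{6} = 10395 · 1/729 = 385/27.
Numerically: E[X] ≈ 14.259.

E[X] = 10395 · (1/3)^{6} = 385/27 ≈ 14.259.


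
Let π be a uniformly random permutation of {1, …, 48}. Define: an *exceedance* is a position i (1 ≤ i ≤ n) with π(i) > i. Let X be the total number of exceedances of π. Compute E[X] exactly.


Write X = Σ_{i=1}^{48} X_i, where X_i = 1_{π(i) > i}.
For each fixed i, π(i) is uniform over {1, …, 48} (marginal of a uniform permutation), so P[π(i) > i] = (n − i)/n. Summing: Σ_{i=1}^{48} (n − i)/n = (0 + 1 + … + 47)/48 = 48(48 − 1)/(2·48) = (48 − 1)/2.
Hence E[X] = Σ_{i=1}^{48} (48 − i)/48 = 47/2 ≈ 23.500000.

E[X] = 47/2 = 23.500000.


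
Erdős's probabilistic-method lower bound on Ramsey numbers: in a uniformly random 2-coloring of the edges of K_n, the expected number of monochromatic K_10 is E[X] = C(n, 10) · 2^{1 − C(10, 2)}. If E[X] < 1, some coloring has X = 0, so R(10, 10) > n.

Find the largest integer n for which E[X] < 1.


We need C(n, 10) · 2^{1 − 45} < 1, i.e. C(n, 10) < 2^{45 − 1} = 17592186044416.
Check values of n near the boundary:
  n = 95: C(95, 10) = 10104934117421; 10104934117421 < 17592186044416? YES
  n = 96: C(96, 10) = 11279926456656; 11279926456656 < 17592186044416? YES
  n = 97: C(97, 10) = 12576469727536; 12576469727536 < 17592186044416? YES
  n = 98: C(98, 10) = 14005614014756; 14005614014756 < 17592186044416? YES
  n = 99: C(99, 10) = 15579278510796; 15579278510796 < 17592186044416? YES
  n = 100: C(100, 10) = 17310309456440; 17310309456440 < 17592186044416? YES
  n = 101: C(101, 10) = 19212541264840; 19212541264840 < 17592186044416? NO
  n = 102: C(102, 10) = 21300860967540; 21300860967540 < 17592186044416? NO
  n = 103: C(103, 10) = 23591276125340; 23591276125340 < 17592186044416? NO
The largest n with C(n, 10) < 17592186044416 is n = 100 (where E[X] = 2163788682055/2199023255552 ≈ 0.983977). Hence R(10, 10) > 100, i.e. R(10, 10) ≥ 101.

Largest n = 100; hence R(10, 10) > 100.


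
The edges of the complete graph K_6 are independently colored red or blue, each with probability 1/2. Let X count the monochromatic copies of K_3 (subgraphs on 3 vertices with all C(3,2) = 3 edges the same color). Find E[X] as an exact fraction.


Let X = Σ_S X_S over the C(6, 3) = 20 subsets S of size 3, where X_S = 1 if the K_3 on S is monochromatic.
For a fixed S, the K_3 on S has C(3, 2) = 3 edges. P[all 3 edges red] = (1/2)^3, and likewise for blue, so P[monochromatic] = 2·(1/2)^3 = 2^{1 − 3} = 1/4.
By linearity of expectation: E[X] = C(6, 3) · 2^{1 − 3} = 20 · 1/4 = 5.
Numerically: E[X] ≈ 5.000000.

E[X] = C(6,3)·2^(1−C(3,2)) = 5 ≈ 5.000000.


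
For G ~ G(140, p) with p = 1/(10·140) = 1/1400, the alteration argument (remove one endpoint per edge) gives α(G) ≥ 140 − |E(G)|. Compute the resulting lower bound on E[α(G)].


E[|E(G)|] = C(140, 2)·p = 9730 · (1/1400) = 139/20.
E[α(G)] ≥ n − E[|E(G)|] = 140 − 139/20 = 2661/20.
Numerically: ≈ 133.0500.
(This is only a lower bound; the true E[α(G)] may be larger.)

E[α(G)] ≥ 2661/20 ≈ 133.0500.


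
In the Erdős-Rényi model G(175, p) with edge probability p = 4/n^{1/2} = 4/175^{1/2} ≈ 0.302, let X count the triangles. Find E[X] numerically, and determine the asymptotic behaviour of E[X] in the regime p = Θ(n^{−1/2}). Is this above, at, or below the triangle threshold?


Number of potential triangles: C(175, 3) = 877975.
Each occurs with probability p³ ≈ (0.302)³ ≈ 2.76454e-02.
By linearity: E[X] = C(175, 3)·p³ ≈ 877975 · 2.76454e-02 ≈ 24271.971.
Since α = 1/2 < 1, p = c/n^{1/2} ≫ 1/n is above the triangle threshold p ~ 1/n. Asymptotically E[X] ~ (c³/6)·n^{3(1−α)} = (4³/6)·n^{1.5} → ∞; triangles are abundant w.h.p.

E[X] ≈ 24271.971; in regime p = Θ(1/n^{1/2}) E[X] diverges (above the triangle threshold p ~ 1/n).


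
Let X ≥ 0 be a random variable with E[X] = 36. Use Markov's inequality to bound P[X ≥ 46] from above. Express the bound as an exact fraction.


μ = E[X] = 36, a = 46.
Markov: P[X ≥ 46] ≤ μ/a = (36)/46 = 18/23.
Numerically: ≈ 0.782609.
(Since a = 46 > μ = 36.000000, the bound 18/23 is < 1 and informative.)

P[X ≥ 46] ≤ 18/23 ≈ 0.782609.


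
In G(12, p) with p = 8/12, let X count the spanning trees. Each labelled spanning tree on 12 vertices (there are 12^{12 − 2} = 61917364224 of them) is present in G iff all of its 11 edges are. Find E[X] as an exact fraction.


K_12 has 12^{12 − 2} = 61917364224 labelled spanning trees.
For each such spanning tree H, let X_H = 1 if all 11 edges of H are present in G. Then P[X_H = 1] = p^{11} = (2/3)^{11} = 2048/177147.
By linearity of expectation: E[X] = Σ_H E[X_H] = 61917364224 · p^{11} = 61917364224 · 2048/177147 = 2147483648/3.
Numerically: E[X] ≈ 7.15828e+08.

E[X] = 61917364224 · (2/3)^{11} = 2147483648/3 ≈ 7.15828e+08.


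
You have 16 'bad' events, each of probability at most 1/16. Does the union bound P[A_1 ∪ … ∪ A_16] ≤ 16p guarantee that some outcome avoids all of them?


Union bound: P[∪_{i=1}^{16} A_i] ≤ Σ_i P[A_i] ≤ 16·p = 16·(1/16) = 1.
Numerically: 1 ≈ 1.00000.
Is 1 < 1? NO.
Since the bound 1 is ≥ 1, the union bound is uninformative here; it does NOT by itself certify existence.

16·p = 1 ≈ 1.00000; existence NOT certified by the union bound.


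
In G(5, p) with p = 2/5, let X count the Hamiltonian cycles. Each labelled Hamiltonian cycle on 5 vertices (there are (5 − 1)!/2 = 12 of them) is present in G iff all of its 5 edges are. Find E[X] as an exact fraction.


K_5 has (5 − 1)!/2 = 12 labelled Hamiltonian cycles.
For each such Hamiltonian cycle H, let X_H = 1 if all 5 edges of H are present in G. Then P[X_H = 1] = p^{5} = (2/5)^{5} = 32/3125.
Summing the indicators: E[X] = Σ_H E[X_H] = 12 · p^{5} = 12 · 32/3125 = 384/3125.
Numerically: E[X] ≈ 0.123.

E[X] = 12 · (2/5)^{5} = 384/3125 ≈ 0.123.


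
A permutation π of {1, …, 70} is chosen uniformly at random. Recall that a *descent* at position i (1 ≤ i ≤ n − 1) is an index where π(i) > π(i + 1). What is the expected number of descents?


Write X = Σ X_I over i = 1, …, 69, with X_I the indicator of one descent.
There are 69 indicators.
For each fixed i, the pair (π(i), π(i+1)) is a uniformly random ordered pair of distinct values from {1, …, 70}; by symmetry P[π(i) > π(i+1)] = 1/2.
By linearity: E[X] = 69 · (1/2) = (70 − 1) · (1/2) = 69/2 ≈ 34.500000.

E[X] = 69/2 = 34.500000.


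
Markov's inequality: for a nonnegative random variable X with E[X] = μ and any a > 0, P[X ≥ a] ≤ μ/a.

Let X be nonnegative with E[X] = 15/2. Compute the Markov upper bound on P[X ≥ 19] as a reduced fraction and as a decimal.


μ = E[X] = 15/2, a = 19.
Markov: P[X ≥ 19] ≤ μ/a = (15/2)/19 = 15/38.
Numerically: ≈ 0.395.
(Since a = 19 > μ = 7.500, the bound 15/38 is < 1 and informative.)

P[X ≥ 19] ≤ 15/38 ≈ 0.395.


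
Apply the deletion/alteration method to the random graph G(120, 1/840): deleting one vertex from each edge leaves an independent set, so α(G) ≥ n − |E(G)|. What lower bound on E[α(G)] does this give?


E[|E(G)|] = C(120, 2)·p = 7140 · (1/840) = 17/2.
E[α(G)] ≥ n − E[|E(G)|] = 120 − 17/2 = 223/2.
Numerically: ≈ 111.5000.
(This is only a lower bound; the true E[α(G)] may be larger.)

E[α(G)] ≥ 223/2 ≈ 111.5000.


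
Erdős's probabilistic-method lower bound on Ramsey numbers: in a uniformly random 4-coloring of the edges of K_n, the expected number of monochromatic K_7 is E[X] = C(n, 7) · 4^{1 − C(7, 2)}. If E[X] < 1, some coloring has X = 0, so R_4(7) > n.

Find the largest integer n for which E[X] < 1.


We need C(n, 7) · 4^{1 − 21} < 1, i.e. C(n, 7) < 4^{21 − 1} = 1099511627776.
Check values of n near the boundary:
  n = 176: C(176, 7) = 919790691600; 919790691600 < 1099511627776? YES
  n = 177: C(177, 7) = 957664425960; 957664425960 < 1099511627776? YES
  n = 178: C(178, 7) = 996867063280; 996867063280 < 1099511627776? YES
  n = 179: C(179, 7) = 1037437234460; 1037437234460 < 1099511627776? YES
  n = 180: C(180, 7) = 1079414463600; 1079414463600 < 1099511627776? YES
  n = 181: C(181, 7) = 1122839183400; 1122839183400 < 1099511627776? NO
The largest n with C(n, 7) < 1099511627776 is n = 180 (where E[X] = 67463403975/68719476736 ≈ 0.9817). Hence R_4(7) > 180, i.e. R_4(7) ≥ 181.

Largest n = 180; hence R_4(7) > 180.


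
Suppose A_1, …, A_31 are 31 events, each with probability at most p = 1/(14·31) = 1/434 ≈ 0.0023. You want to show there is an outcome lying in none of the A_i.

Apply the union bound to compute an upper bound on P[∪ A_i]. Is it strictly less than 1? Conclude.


Union bound: P[∪_{i=1}^{31} A_i] ≤ Σ_i P[A_i] ≤ 31·p = 31·(1/434) = 1/14.
Numerically: 1/14 ≈ 0.0714.
Is 1/14 < 1? YES.
Since P[∪ A_i] ≤ 1/14 < 1, the complement has P[∩ A_i^c] ≥ 1 − 1/14 = 13/14 > 0, so some outcome avoids every A_i.

31·p = 1/14 ≈ 0.0714; existence CERTIFIED by the union bound.


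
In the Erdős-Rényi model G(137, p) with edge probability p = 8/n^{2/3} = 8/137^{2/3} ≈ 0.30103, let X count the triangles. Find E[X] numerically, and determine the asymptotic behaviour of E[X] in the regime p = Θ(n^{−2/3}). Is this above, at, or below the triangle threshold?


Number of potential triangles: C(137, 3) = 419220.
Each occurs with probability p³ ≈ (0.30103)³ ≈ 2.72790239e-02.
By linearity: E[X] = C(137, 3)·p³ ≈ 419220 · 2.72790239e-02 ≈ 11435.912409.
Since α = 2/3 < 1, p = c/n^{2/3} ≫ 1/n is above the triangle threshold p ~ 1/n. Asymptotically E[X] ~ (c³/6)·n^{3(1−α)} = (8³/6)·n^{1} → ∞; triangles are abundant w.h.p.

E[X] ≈ 11435.912409; in regime p = Θ(1/n^{2/3}) E[X] diverges (above the triangle threshold p ~ 1/n).


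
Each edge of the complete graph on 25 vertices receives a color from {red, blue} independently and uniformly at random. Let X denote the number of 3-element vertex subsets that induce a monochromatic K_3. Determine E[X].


Let X = Σ_S X_S over the C(25, 3) = 2300 subsets S of size 3, where X_S = 1 if the K_3 on S is monochromatic.
For a fixed S, the K_3 on S has C(3, 2) = 3 edges. P[all 3 edges red] = (1/2)^3, and likewise for blue, so P[monochromatic] = 2·(1/2)^3 = 2^{1 − 3} = 1/4.
By linearity of expectation: E[X] = C(25, 3) · 2^{1 − 3} = 2300 · 1/4 = 575.
Numerically: E[X] ≈ 575.0000.

E[X] = C(25,3)·2^(1−C(3,2)) = 575 ≈ 575.0000.


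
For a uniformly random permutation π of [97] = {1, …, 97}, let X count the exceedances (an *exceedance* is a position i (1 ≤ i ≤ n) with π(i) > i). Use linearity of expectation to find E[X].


Write X = Σ_{i=1}^{97} X_i, where X_i = 1_{π(i) > i}.
For each fixed i, π(i) is uniform over {1, …, 97} (marginal of a uniform permutation), so P[π(i) > i] = (n − i)/n. Summing: Σ_{i=1}^{97} (n − i)/n = (0 + 1 + … + 96)/97 = 97(97 − 1)/(2·97) = (97 − 1)/2.
Hence E[X] = Σ_{i=1}^{97} (97 − i)/97 = 48 ≈ 48.000000.

E[X] = 48 = 48.000000.


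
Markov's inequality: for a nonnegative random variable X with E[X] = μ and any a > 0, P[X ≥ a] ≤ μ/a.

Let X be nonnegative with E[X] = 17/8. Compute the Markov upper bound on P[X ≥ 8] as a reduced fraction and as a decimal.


μ = E[X] = 17/8, a = 8.
Markov: P[X ≥ 8] ≤ μ/a = (17/8)/8 = 17/64.
Numerically: ≈ 0.266.
(Since a = 8 > μ = 2.125, the bound 17/64 is < 1 and informative.)

P[X ≥ 8] ≤ 17/64 ≈ 0.266.


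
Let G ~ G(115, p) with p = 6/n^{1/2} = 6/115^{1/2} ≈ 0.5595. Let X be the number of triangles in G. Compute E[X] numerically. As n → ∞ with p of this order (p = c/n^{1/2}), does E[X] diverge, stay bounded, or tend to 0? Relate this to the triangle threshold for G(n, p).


Number of potential triangles: C(115, 3) = 246905.
Each occurs with probability p³ ≈ (0.5595)³ ≈ 1.7514873e-01.
By linearity: E[X] = C(115, 3)·p³ ≈ 246905 · 1.7514873e-01 ≈ 43245.09698.
Since α = 1/2 < 1, p = c/n^{1/2} ≫ 1/n is above the triangle threshold p ~ 1/n. Asymptotically E[X] ~ (c³/6)·n^{3(1−α)} = (6³/6)·n^{1.5} → ∞; triangles are abundant w.h.p.

E[X] ≈ 43245.09698; in regime p = Θ(1/n^{1/2}) E[X] diverges (above the triangle threshold p ~ 1/n).


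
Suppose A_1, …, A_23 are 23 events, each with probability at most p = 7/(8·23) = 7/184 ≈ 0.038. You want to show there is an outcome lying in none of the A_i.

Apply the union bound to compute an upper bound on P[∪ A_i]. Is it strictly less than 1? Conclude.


Union bound: P[∪_{i=1}^{23} A_i] ≤ Σ_i P[A_i] ≤ 23·p = 23·(7/184) = 7/8.
Numerically: 7/8 ≈ 0.875.
Is 7/8 < 1? YES.
Since P[∪ A_i] ≤ 7/8 < 1, the complement has P[∩ A_i^c] ≥ 1 − 7/8 = 1/8 > 0, so some outcome avoids every A_i.

23·p = 7/8 ≈ 0.875; existence CERTIFIED by the union bound.


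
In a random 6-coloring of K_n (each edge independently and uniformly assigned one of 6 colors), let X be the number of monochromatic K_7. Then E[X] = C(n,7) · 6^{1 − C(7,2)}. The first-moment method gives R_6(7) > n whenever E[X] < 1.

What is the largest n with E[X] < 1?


We need C(n, 7) · 6^{1 − 21} < 1, i.e. C(n, 7) < 6^{21 − 1} = 3656158440062976.
Check values of n near the boundary:
  n = 564: C(564, 7) = 3469685994423792; 3469685994423792 < 3656158440062976? YES
  n = 565: C(565, 7) = 3513212521235560; 3513212521235560 < 3656158440062976? YES
  n = 566: C(566, 7) = 3557206237959440; 3557206237959440 < 3656158440062976? YES
  n = 567: C(567, 7) = 3601671315933933; 3601671315933933 < 3656158440062976? YES
  n = 568: C(568, 7) = 3646611956239704; 3646611956239704 < 3656158440062976? YES
  n = 569: C(569, 7) = 3692032389858348; 3692032389858348 < 3656158440062976? NO
  n = 570: C(570, 7) = 3737936877831720; 3737936877831720 < 3656158440062976? NO
The largest n with C(n, 7) < 3656158440062976 is n = 568 (where E[X] = 16882462760369/16926659444736 ≈ 0.9974). Hence R_6(7) > 568, i.e. R_6(7) ≥ 569.

Largest n = 568; hence R_6(7) > 568.


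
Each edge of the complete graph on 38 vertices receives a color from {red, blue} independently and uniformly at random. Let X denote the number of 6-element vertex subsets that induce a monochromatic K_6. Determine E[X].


Let X = Σ_S X_S over the C(38, 6) = 2760681 subsets S of size 6, where X_S = 1 if the K_6 on S is monochromatic.
For a fixed S, the K_6 on S has C(6, 2) = 15 edges. P[all 15 edges red] = (1/2)^15, and likewise for blue, so P[monochromatic] = 2·(1/2)^15 = 2^{1 − 15} = 1/16384.
Summing: E[X] = C(38, 6) · 2^{1 − 15} = 2760681 · 1/16384 = 2760681/16384.
Numerically: E[X] ≈ 168.49860.

E[X] = C(38,6)·2^(1−C(6,2)) = 2760681/16384 ≈ 168.49860.


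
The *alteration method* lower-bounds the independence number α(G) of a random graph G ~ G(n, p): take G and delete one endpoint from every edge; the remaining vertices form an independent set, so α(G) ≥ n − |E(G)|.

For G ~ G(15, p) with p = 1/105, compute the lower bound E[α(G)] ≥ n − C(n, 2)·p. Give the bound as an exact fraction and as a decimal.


E[|E(G)|] = C(15, 2)·p = 105 · (1/105) = 1.
E[α(G)] ≥ n − E[|E(G)|] = 15 − 1 = 14.
Numerically: ≈ 14.0000.
(This is only a lower bound; the true E[α(G)] may be larger.)

E[α(G)] ≥ 14 ≈ 14.0000.


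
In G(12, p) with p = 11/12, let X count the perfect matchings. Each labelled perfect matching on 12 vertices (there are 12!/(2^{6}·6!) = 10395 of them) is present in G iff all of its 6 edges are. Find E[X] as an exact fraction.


K_12 has 12!/(2^{6}·6!) = 10395 labelled perfect matchings.
For each such perfect matching H, let X_H = 1 if all 6 edges of H are present in G. Then P[X_H = 1] = p^{6} = (11/12)^{6} = 1771561/2985984.
By linearity of expectation: E[X] = Σ_H E[X_H] = 10395 · p^{6} = 10395 · 1771561/2985984 = 682050985/110592.
Numerically: E[X] ≈ 6167.

E[X] = 10395 · (11/12)^{6} = 682050985/110592 ≈ 6167.


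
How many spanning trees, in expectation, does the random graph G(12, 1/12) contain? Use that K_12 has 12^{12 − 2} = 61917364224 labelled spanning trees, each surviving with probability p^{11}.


K_12 has 12^{12 − 2} = 61917364224 labelled spanning trees.
For each such spanning tree H, let X_H = 1 if all 11 edges of H are present in G. Then P[X_H = 1] = p^{11} = (1/12)^{11} = 1/743008370688.
By linearity: E[X] = Σ_H E[X_H] = 61917364224 · p^{11} = 61917364224 · 1/743008370688 = 1/12.
Numerically: E[X] ≈ 0.0833.

E[X] = 61917364224 · (1/12)^{11} = 1/12 ≈ 0.0833.


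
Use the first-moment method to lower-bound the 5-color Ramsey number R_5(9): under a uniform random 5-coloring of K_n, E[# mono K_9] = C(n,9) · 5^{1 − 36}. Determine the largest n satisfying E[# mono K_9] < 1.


We need C(n, 9) · 5^{1 − 36} < 1, i.e. C(n, 9) < 5^{36 − 1} = 2910383045673370361328125.
Check values of n near the boundary:
  n = 2167: C(2167, 9) = 2855899084841489792706810; 2855899084841489792706810 < 2910383045673370361328125? YES
  n = 2168: C(2168, 9) = 2867804175977929537095120; 2867804175977929537095120 < 2910383045673370361328125? YES
  n = 2169: C(2169, 9) = 2879753360044504243499683; 2879753360044504243499683 < 2910383045673370361328125? YES
  n = 2170: C(2170, 9) = 2891746779868845075610510; 2891746779868845075610510 < 2910383045673370361328125? YES
  n = 2171: C(2171, 9) = 2903784578674959601827205; 2903784578674959601827205 < 2910383045673370361328125? YES
  n = 2172: C(2172, 9) = 2915866900084148060642020; 2915866900084148060642020 < 2910383045673370361328125? NO
  n = 2173: C(2173, 9) = 2927993888115921319674265; 2927993888115921319674265 < 2910383045673370361328125? NO
  n = 2174: C(2174, 9) = 2940165687188920530702934; 2940165687188920530702934 < 2910383045673370361328125? NO
The largest n with C(n, 9) < 2910383045673370361328125 is n = 2171 (where E[X] = 580756915734991920365441/582076609134674072265625 ≈ 0.9977). Hence R_5(9) > 2171, i.e. R_5(9) ≥ 2172.

Largest n = 2171; hence R_5(9) > 2171.


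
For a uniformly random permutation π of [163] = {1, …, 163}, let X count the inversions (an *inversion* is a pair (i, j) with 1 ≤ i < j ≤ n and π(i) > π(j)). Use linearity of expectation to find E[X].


Write X = Σ X_I over the C(163, 2) = 13203 pairs i < j, with X_I the indicator of one inversion.
There are 13203 indicators.
For each fixed pair i < j, the values π(i) and π(j) are two distinct elements of {1, …, 163} in uniformly random order; by symmetry P[π(i) > π(j)] = 1/2.
By linearity: E[X] = 13203 · (1/2) = C(163, 2) · (1/2) = 13203/2 = 13203/2 ≈ 6601.500000.

E[X] = 13203/2 = 6601.500000.


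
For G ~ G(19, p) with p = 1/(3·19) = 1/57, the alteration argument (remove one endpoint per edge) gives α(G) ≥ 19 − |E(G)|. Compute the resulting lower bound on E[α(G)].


E[|E(G)|] = C(19, 2)·p = 171 · (1/57) = 3.
E[α(G)] ≥ n − E[|E(G)|] = 19 − 3 = 16.
Numerically: ≈ 16.00000.
(This is only a lower bound; the true E[α(G)] may be larger.)

E[α(G)] ≥ 16 ≈ 16.00000.


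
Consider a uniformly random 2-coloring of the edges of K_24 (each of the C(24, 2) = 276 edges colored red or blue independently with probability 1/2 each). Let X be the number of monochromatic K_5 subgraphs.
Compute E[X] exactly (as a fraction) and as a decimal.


Let X = Σ_S X_S over the C(24, 5) = 42504 subsets S of size 5, where X_S = 1 if the K_5 on S is monochromatic.
For a fixed S, the K_5 on S has C(5, 2) = 10 edges. P[all 10 edges red] = (1/2)^10, and likewise for blue, so P[monochromatic] = 2·(1/2)^10 = 2^{1 − 10} = 1/512.
By linearity: E[X] = C(24, 5) · 2^{1 − 10} = 42504 · 1/512 = 5313/64.
Numerically: E[X] ≈ 83.015625.

E[X] = C(24,5)·2^(1−C(5,2)) = 5313/64 ≈ 83.015625.


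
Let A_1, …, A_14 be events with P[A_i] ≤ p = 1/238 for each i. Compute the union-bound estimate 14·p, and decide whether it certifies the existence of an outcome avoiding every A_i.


Union bound: P[∪_{i=1}^{14} A_i] ≤ Σ_i P[A_i] ≤ 14·p = 14·(1/238) = 1/17.
Numerically: 1/17 ≈ 0.058824.
Is 1/17 < 1? YES.
Since P[∪ A_i] ≤ 1/17 < 1, the complement has P[∩ A_i^c] ≥ 1 − 1/17 = 16/17 > 0, so some outcome avoids every A_i.

14·p = 1/17 ≈ 0.058824; existence CERTIFIED by the union bound.


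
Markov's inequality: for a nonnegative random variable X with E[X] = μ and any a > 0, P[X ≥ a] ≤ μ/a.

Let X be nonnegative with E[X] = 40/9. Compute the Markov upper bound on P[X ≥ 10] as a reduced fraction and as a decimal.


μ = E[X] = 40/9, a = 10.
Markov: P[X ≥ 10] ≤ μ/a = (40/9)/10 = 4/9.
Numerically: ≈ 0.444444.
(Since a = 10 > μ = 4.444444, the bound 4/9 is < 1 and informative.)

P[X ≥ 10] ≤ 4/9 ≈ 0.444444.


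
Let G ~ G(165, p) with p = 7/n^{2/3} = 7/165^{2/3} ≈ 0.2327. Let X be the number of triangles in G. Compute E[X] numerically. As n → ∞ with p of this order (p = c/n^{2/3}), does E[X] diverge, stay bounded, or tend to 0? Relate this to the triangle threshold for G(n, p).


Number of potential triangles: C(165, 3) = 735130.
Each occurs with probability p³ ≈ (0.2327)³ ≈ 1.259871e-02.
By linearity: E[X] = C(165, 3)·p³ ≈ 735130 · 1.259871e-02 ≈ 9261.6929.
Since α = 2/3 < 1, p = c/n^{2/3} ≫ 1/n is above the triangle threshold p ~ 1/n. Asymptotically E[X] ~ (c³/6)·n^{3(1−α)} = (7³/6)·n^{1} → ∞; triangles are abundant w.h.p.

E[X] ≈ 9261.6929; in regime p = Θ(1/n^{2/3}) E[X] diverges (above the triangle threshold p ~ 1/n).


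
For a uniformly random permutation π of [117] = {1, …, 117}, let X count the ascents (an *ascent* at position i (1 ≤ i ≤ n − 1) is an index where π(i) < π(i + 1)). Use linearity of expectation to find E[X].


Write X = Σ X_I over i = 1, …, 116, with X_I the indicator of one ascent.
There are 116 indicators.
For each fixed i, the pair (π(i), π(i+1)) is a uniformly random ordered pair of distinct values from {1, …, 117}; by symmetry P[π(i) < π(i+1)] = 1/2.
By linearity: E[X] = 116 · (1/2) = (117 − 1) · (1/2) = 58 ≈ 58.0000.

E[X] = 58 = 58.0000.


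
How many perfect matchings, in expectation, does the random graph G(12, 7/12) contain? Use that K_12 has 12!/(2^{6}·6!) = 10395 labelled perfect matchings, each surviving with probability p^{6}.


K_12 has 12!/(2^{6}·6!) = 10395 labelled perfect matchings.
For each such perfect matching H, let X_H = 1 if all 6 edges of H are present in G. Then P[X_H = 1] = p^{6} = (7/12)^{6} = 117649/2985984.
By linearity of expectation: E[X] = Σ_H E[X_H] = 10395 · p^{6} = 10395 · 117649/2985984 = 45294865/110592.
Numerically: E[X] ≈ 410.

E[X] = 10395 · (7/12)^{6} = 45294865/110592 ≈ 410.


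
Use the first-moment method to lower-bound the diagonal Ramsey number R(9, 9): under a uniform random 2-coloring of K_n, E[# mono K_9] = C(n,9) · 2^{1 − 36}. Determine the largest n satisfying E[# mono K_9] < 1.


We need C(n, 9) · 2^{1 − 36} < 1, i.e. C(n, 9) < 2^{36 − 1} = 34359738368.
Check values of n near the boundary:
  n = 60: C(60, 9) = 14783142660; 14783142660 < 34359738368? YES
  n = 61: C(61, 9) = 17341763505; 17341763505 < 34359738368? YES
  n = 62: C(62, 9) = 20286591270; 20286591270 < 34359738368? YES
  n = 63: C(63, 9) = 23667689815; 23667689815 < 34359738368? YES
  n = 64: C(64, 9) = 27540584512; 27540584512 < 34359738368? YES
  n = 65: C(65, 9) = 31966749880; 31966749880 < 34359738368? YES
  n = 66: C(66, 9) = 37014131440; 37014131440 < 34359738368? NO
  n = 67: C(67, 9) = 42757703560; 42757703560 < 34359738368? NO
  n = 68: C(68, 9) = 49280065120; 49280065120 < 34359738368? NO
The largest n with C(n, 9) < 34359738368 is n = 65 (where E[X] = 3995843735/4294967296 ≈ 0.930355). Hence R(9, 9) > 65, i.e. R(9, 9) ≥ 66.

Largest n = 65; hence R(9, 9) > 65.


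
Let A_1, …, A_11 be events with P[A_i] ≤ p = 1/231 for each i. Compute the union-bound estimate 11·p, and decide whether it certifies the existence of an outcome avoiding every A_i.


Union bound: P[∪_{i=1}^{11} A_i] ≤ Σ_i P[A_i] ≤ 11·p = 11·(1/231) = 1/21.
Numerically: 1/21 ≈ 0.048.
Is 1/21 < 1? YES.
Since P[∪ A_i] ≤ 1/21 < 1, the complement has P[∩ A_i^c] ≥ 1 − 1/21 = 20/21 > 0, so some outcome avoids every A_i.

11·p = 1/21 ≈ 0.048; existence CERTIFIED by the union bound.


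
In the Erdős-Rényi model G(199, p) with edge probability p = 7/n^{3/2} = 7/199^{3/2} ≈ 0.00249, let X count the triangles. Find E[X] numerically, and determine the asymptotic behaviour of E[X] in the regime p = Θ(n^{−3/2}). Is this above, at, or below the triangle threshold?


Number of potential triangles: C(199, 3) = 1293699.
Each occurs with probability p³ ≈ (0.00249)³ ≈ 1.55044e-08.
By linearity: E[X] = C(199, 3)·p³ ≈ 1293699 · 1.55044e-08 ≈ 0.020.
Since α = 3/2 > 1, p = c/n^{3/2} = o(1/n) is below the triangle threshold p ~ 1/n. Asymptotically E[X] ~ (c³/6)·n^{3(1−α)} = (7³/6)·n^{-1.5} → 0, so by Markov's inequality G has no triangles w.h.p.

E[X] ≈ 0.020; in regime p = Θ(1/n^{3/2}) E[X] tends to 0 (below the triangle threshold p ~ 1/n).


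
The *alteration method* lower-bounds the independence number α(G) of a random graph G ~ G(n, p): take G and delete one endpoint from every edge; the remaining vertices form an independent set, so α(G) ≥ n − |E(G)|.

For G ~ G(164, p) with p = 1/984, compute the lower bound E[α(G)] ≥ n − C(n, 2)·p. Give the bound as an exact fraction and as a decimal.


E[|E(G)|] = C(164, 2)·p = 13366 · (1/984) = 163/12.
E[α(G)] ≥ n − E[|E(G)|] = 164 − 163/12 = 1805/12.
Numerically: ≈ 150.41667.
(This is only a lower bound; the true E[α(G)] may be larger.)

E[α(G)] ≥ 1805/12 ≈ 150.41667.
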